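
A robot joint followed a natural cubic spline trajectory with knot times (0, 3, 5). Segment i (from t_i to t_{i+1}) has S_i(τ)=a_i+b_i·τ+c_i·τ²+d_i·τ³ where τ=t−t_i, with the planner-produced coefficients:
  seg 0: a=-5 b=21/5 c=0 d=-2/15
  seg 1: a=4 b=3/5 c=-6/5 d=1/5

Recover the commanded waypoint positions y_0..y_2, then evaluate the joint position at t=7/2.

y_0 = S_0(0) = a_0 = -5
y_1 = S_1(0) = a_1 = 4
y_2 = S_1(2) = 2
t_q=7/2 is in segment 1 (τ=1/2); S_1(τ)=161/40

y_0=-5 y_1=4 y_2=2
S(7/2) = 161/40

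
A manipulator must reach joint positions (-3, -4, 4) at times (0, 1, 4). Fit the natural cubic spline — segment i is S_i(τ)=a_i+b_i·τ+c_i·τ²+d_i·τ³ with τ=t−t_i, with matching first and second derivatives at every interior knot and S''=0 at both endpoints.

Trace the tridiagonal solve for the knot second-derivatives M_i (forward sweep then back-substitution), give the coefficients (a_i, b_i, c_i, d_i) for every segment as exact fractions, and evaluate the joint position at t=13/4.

Δ: Δ0=-1, Δ1=8/3
row 1: diag=8, rhs=22; c'=3/8, d'=11/4
back: M1=11/4
M: M0=0, M1=11/4, M2=0
seg 0: a=-3, c=M0/2=0, d=(M1−M0)/(6·1)=11/24, b=Δ0−h0·(2M0+M1)/6=-35/24
seg 1: a=-4, c=M1/2=11/8, d=(M2−M1)/(6·3)=-11/72, b=Δ1−h1·(2M1+M2)/6=-1/12
t_q=13/4 → seg 1, τ=9/4; S=-4+-1/12·τ+11/8·τ²+-11/72·τ³=529/512

  seg 0: a=-3 b=-35/24 c=0 d=11/24
  seg 1: a=-4 b=-1/12 c=11/8 d=-11/72
S(13/4) = 529/512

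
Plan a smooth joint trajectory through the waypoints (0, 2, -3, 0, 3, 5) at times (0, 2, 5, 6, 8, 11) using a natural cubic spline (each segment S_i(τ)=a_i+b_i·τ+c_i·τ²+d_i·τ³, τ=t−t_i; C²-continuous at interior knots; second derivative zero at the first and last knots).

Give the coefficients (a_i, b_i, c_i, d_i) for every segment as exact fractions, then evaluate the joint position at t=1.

  seg 0: a=0 b=655/323 c=0 d=-83/323
  seg 1: a=2 b=-341/323 c=-498/323 d=3890/8721
  seg 2: a=-3 b=33/19 c=2396/969 d=-1172/969
  seg 3: a=0 b=2959/969 c=-1120/969 d=1469/7752
  seg 4: a=3 b=455/646 c=-73/3876 d=73/34884
S(1) = 572/323

Δ: Δ0=1, Δ1=-5/3, Δ2=3, Δ3=3/2, Δ4=2/3
row 1: diag=10, rhs=-16; c'=3/10, d'=-8/5
row 2: denom=8−3·3/10=71/10; d'=(28−3·-8/5)/(71/10)=328/71
row 3: denom=6−1·10/71=416/71; d'=(-9−1·328/71)/(416/71)=-967/416
row 4: denom=10−2·71/208=969/104; d'=(-5−2·-967/416)/(969/104)=-73/1938
back: M4=-73/1938
back: M3=-967/416−71/208·-73/1938=-2240/969
back: M2=328/71−10/71·-2240/969=4792/969
back: M1=-8/5−3/10·4792/969=-996/323
M: M0=0, M1=-996/323, M2=4792/969, M3=-2240/969, M4=-73/1938, M5=0
seg 0: a=0, c=M0/2=0, d=(M1−M0)/(6·2)=-83/323, b=Δ0−h0·(2M0+M1)/6=655/323
seg 1: a=2, c=M1/2=-498/323, d=(M2−M1)/(6·3)=3890/8721, b=Δ1−h1·(2M1+M2)/6=-341/323
seg 2: a=-3, c=M2/2=2396/969, d=(M3−M2)/(6·1)=-1172/969, b=Δ2−h2·(2M2+M3)/6=33/19
seg 3: a=0, c=M3/2=-1120/969, d=(M4−M3)/(6·2)=1469/7752, b=Δ3−h3·(2M3+M4)/6=2959/969
seg 4: a=3, c=M4/2=-73/3876, d=(M5−M4)/(6·3)=73/34884, b=Δ4−h4·(2M4+M5)/6=455/646
t_q=1 → seg 0, τ=1; S=0+655/323·τ+0·τ²+-83/323·τ³=572/323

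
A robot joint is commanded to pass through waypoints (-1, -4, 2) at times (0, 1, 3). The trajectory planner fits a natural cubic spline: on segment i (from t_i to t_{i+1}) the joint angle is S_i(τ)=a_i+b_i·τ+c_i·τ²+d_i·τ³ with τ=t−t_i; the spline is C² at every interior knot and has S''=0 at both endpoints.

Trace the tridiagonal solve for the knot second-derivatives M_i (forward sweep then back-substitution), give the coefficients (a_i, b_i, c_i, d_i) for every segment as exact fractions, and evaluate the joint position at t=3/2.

Δ: Δ0=-3, Δ1=3
row 1: diag=6, rhs=36; c'=1/3, d'=6
back: M1=6
M: M0=0, M1=6, M2=0
seg 0: a=-1, c=M0/2=0, d=(M1−M0)/(6·1)=1, b=Δ0−h0·(2M0+M1)/6=-4
seg 1: a=-4, c=M1/2=3, d=(M2−M1)/(6·2)=-1/2, b=Δ1−h1·(2M1+M2)/6=-1
t_q=3/2 → seg 1, τ=1/2; S=-4+-1·τ+3·τ²+-1/2·τ³=-61/16

  seg 0: a=-1 b=-4 c=0 d=1
  seg 1: a=-4 b=-1 c=3 d=-1/2
S(3/2) = -61/16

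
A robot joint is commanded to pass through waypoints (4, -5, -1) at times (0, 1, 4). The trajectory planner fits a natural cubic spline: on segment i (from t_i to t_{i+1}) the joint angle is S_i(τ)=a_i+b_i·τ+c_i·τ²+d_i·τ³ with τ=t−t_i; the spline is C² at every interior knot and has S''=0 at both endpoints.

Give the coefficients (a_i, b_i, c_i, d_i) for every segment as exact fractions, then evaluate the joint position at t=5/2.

Δ: Δ0=-9, Δ1=4/3
row 1: diag=8, rhs=62; c'=3/8, d'=31/4
back: M1=31/4
M: M0=0, M1=31/4, M2=0
seg 0: a=4, c=M0/2=0, d=(M1−M0)/(6·1)=31/24, b=Δ0−h0·(2M0+M1)/6=-247/24
seg 1: a=-5, c=M1/2=31/8, d=(M2−M1)/(6·3)=-31/72, b=Δ1−h1·(2M1+M2)/6=-77/12
t_q=5/2 → seg 1, τ=3/2; S=-5+-77/12·τ+31/8·τ²+-31/72·τ³=-471/64

  seg 0: a=4 b=-247/24 c=0 d=31/24
  seg 1: a=-5 b=-77/12 c=31/8 d=-31/72
S(5/2) = -471/64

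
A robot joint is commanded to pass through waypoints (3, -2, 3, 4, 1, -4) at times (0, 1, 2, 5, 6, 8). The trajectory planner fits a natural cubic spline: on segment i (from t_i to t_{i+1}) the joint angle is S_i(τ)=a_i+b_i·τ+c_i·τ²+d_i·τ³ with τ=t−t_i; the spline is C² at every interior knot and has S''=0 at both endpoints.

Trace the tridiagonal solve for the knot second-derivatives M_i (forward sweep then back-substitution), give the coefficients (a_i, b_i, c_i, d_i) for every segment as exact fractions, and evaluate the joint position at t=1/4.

Δ: Δ0=-5, Δ1=5, Δ2=1/3, Δ3=-3, Δ4=-5/2
row 1: diag=4, rhs=60; c'=1/4, d'=15
row 2: denom=8−1·1/4=31/4; d'=(-28−1·15)/(31/4)=-172/31
row 3: denom=8−3·12/31=212/31; d'=(-20−3·-172/31)/(212/31)=-26/53
row 4: denom=6−1·31/212=1241/212; d'=(3−1·-26/53)/(1241/212)=740/1241
back: M4=740/1241
back: M3=-26/53−31/212·740/1241=-717/1241
back: M2=-172/31−12/31·-717/1241=-6608/1241
back: M1=15−1/4·-6608/1241=20267/1241
M: M0=0, M1=20267/1241, M2=-6608/1241, M3=-717/1241, M4=740/1241, M5=0
seg 0: a=3, c=M0/2=0, d=(M1−M0)/(6·1)=20267/7446, b=Δ0−h0·(2M0+M1)/6=-57497/7446
seg 1: a=-2, c=M1/2=20267/2482, d=(M2−M1)/(6·1)=-26875/7446, b=Δ1−h1·(2M1+M2)/6=1652/3723
seg 2: a=3, c=M2/2=-3304/1241, d=(M3−M2)/(6·3)=5891/22338, b=Δ2−h2·(2M2+M3)/6=44281/7446
seg 3: a=4, c=M3/2=-717/2482, d=(M4−M3)/(6·1)=1457/7446, b=Δ3−h3·(2M3+M4)/6=-10822/3723
seg 4: a=1, c=M4/2=370/1241, d=(M5−M4)/(6·2)=-185/3723, b=Δ4−h4·(2M4+M5)/6=-21575/7446
t_q=1/4 → seg 0, τ=1/4; S=3+-57497/7446·τ+0·τ²+20267/7446·τ³=176649/158848

  seg 0: a=3 b=-57497/7446 c=0 d=20267/7446
  seg 1: a=-2 b=1652/3723 c=20267/2482 d=-26875/7446
  seg 2: a=3 b=44281/7446 c=-3304/1241 d=5891/22338
  seg 3: a=4 b=-10822/3723 c=-717/2482 d=1457/7446
  seg 4: a=1 b=-21575/7446 c=370/1241 d=-185/3723
S(1/4) = 176649/158848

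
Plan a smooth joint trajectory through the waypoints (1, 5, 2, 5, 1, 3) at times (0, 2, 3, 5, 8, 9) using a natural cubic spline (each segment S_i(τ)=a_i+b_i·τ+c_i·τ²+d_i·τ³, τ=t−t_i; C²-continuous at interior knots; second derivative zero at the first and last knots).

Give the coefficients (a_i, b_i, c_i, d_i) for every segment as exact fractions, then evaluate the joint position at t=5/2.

  seg 0: a=1 b=27887/6879 c=0 d=-14129/27516
  seg 1: a=5 b=-14500/6879 c=-14129/4586 d=30113/13758
  seg 2: a=2 b=-23435/13758 c=7992/2293 d=-6479/6879
  seg 3: a=5 b=12877/13758 c=-4966/2293 d=6463/13758
  seg 4: a=1 b=4301/6879 c=9457/4586 d=-9457/13758
S(5/2) = 126553/36688

Δ: Δ0=2, Δ1=-3, Δ2=3/2, Δ3=-4/3, Δ4=2
row 1: diag=6, rhs=-30; c'=1/6, d'=-5
row 2: denom=6−1·1/6=35/6; d'=(27−1·-5)/(35/6)=192/35
row 3: denom=10−2·12/35=326/35; d'=(-17−2·192/35)/(326/35)=-979/326
row 4: denom=8−3·105/326=2293/326; d'=(20−3·-979/326)/(2293/326)=9457/2293
back: M4=9457/2293
back: M3=-979/326−105/326·9457/2293=-9932/2293
back: M2=192/35−12/35·-9932/2293=15984/2293
back: M1=-5−1/6·15984/2293=-14129/2293
M: M0=0, M1=-14129/2293, M2=15984/2293, M3=-9932/2293, M4=9457/2293, M5=0
seg 0: a=1, c=M0/2=0, d=(M1−M0)/(6·2)=-14129/27516, b=Δ0−h0·(2M0+M1)/6=27887/6879
seg 1: a=5, c=M1/2=-14129/4586, d=(M2−M1)/(6·1)=30113/13758, b=Δ1−h1·(2M1+M2)/6=-14500/6879
seg 2: a=2, c=M2/2=7992/2293, d=(M3−M2)/(6·2)=-6479/6879, b=Δ2−h2·(2M2+M3)/6=-23435/13758
seg 3: a=5, c=M3/2=-4966/2293, d=(M4−M3)/(6·3)=6463/13758, b=Δ3−h3·(2M3+M4)/6=12877/13758
seg 4: a=1, c=M4/2=9457/4586, d=(M5−M4)/(6·1)=-9457/13758, b=Δ4−h4·(2M4+M5)/6=4301/6879
t_q=5/2 → seg 1, τ=1/2; S=5+-14500/6879·τ+-14129/4586·τ²+30113/13758·τ³=126553/36688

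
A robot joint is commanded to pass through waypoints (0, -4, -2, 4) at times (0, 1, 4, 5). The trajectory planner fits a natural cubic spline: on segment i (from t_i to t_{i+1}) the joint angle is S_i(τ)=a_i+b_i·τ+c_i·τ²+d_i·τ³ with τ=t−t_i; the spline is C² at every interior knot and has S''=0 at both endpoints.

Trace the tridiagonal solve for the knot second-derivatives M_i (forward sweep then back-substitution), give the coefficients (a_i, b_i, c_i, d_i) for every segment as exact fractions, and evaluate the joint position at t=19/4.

  seg 0: a=0 b=-724/165 c=0 d=64/165
  seg 1: a=-4 b=-532/165 c=64/55 d=2/45
  seg 2: a=-2 b=818/165 c=86/55 d=-86/165
S(19/4) = 837/352

Δ: Δ0=-4, Δ1=2/3, Δ2=6
row 1: diag=8, rhs=28; c'=3/8, d'=7/2
row 2: denom=8−3·3/8=55/8; d'=(32−3·7/2)/(55/8)=172/55
back: M2=172/55
back: M1=7/2−3/8·172/55=128/55
M: M0=0, M1=128/55, M2=172/55, M3=0
seg 0: a=0, c=M0/2=0, d=(M1−M0)/(6·1)=64/165, b=Δ0−h0·(2M0+M1)/6=-724/165
seg 1: a=-4, c=M1/2=64/55, d=(M2−M1)/(6·3)=2/45, b=Δ1−h1·(2M1+M2)/6=-532/165
seg 2: a=-2, c=M2/2=86/55, d=(M3−M2)/(6·1)=-86/165, b=Δ2−h2·(2M2+M3)/6=818/165
t_q=19/4 → seg 2, τ=3/4; S=-2+818/165·τ+86/55·τ²+-86/165·τ³=837/352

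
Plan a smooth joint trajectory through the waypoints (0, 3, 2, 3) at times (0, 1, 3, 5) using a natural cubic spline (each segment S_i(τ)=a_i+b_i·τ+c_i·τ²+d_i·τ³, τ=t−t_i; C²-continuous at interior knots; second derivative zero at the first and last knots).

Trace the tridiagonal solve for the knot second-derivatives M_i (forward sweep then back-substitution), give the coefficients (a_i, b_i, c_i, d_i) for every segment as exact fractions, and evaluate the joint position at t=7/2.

Δ: Δ0=3, Δ1=-1/2, Δ2=1/2
row 1: diag=6, rhs=-21; c'=1/3, d'=-7/2
row 2: denom=8−2·1/3=22/3; d'=(6−2·-7/2)/(22/3)=39/22
back: M2=39/22
back: M1=-7/2−1/3·39/22=-45/11
M: M0=0, M1=-45/11, M2=39/22, M3=0
seg 0: a=0, c=M0/2=0, d=(M1−M0)/(6·1)=-15/22, b=Δ0−h0·(2M0+M1)/6=81/22
seg 1: a=3, c=M1/2=-45/22, d=(M2−M1)/(6·2)=43/88, b=Δ1−h1·(2M1+M2)/6=18/11
seg 2: a=2, c=M2/2=39/44, d=(M3−M2)/(6·2)=-13/88, b=Δ2−h2·(2M2+M3)/6=-15/22
t_q=7/2 → seg 2, τ=1/2; S=2+-15/22·τ+39/44·τ²+-13/88·τ³=1311/704

  seg 0: a=0 b=81/22 c=0 d=-15/22
  seg 1: a=3 b=18/11 c=-45/22 d=43/88
  seg 2: a=2 b=-15/22 c=39/44 d=-13/88
S(7/2) = 1311/704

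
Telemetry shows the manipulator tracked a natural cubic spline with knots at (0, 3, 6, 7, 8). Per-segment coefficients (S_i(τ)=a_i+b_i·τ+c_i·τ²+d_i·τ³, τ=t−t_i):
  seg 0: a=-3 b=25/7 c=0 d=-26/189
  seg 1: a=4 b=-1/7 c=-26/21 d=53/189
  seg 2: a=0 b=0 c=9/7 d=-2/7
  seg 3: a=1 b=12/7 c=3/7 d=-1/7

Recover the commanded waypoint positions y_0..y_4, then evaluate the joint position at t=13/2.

y_0 = S_0(0) = a_0 = -3
y_1 = S_1(0) = a_1 = 4
y_2 = S_2(0) = a_2 = 0
y_3 = S_3(0) = a_3 = 1
y_4 = S_3(1) = 3
t_q=13/2 is in segment 2 (τ=1/2); S_2(τ)=2/7

y_0=-3 y_1=4 y_2=0 y_3=1 y_4=3
S(13/2) = 2/7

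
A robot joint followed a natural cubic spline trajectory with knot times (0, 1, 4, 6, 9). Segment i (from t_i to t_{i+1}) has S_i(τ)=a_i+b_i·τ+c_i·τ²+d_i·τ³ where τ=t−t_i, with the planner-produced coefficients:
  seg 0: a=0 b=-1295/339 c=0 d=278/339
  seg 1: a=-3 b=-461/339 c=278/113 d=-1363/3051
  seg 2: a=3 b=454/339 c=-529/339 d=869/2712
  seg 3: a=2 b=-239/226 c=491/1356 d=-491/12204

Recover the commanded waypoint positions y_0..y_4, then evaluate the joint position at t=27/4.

y_0 = S_0(0) = a_0 = 0
y_1 = S_1(0) = a_1 = -3
y_2 = S_2(0) = a_2 = 3
y_3 = S_3(0) = a_3 = 2
y_4 = S_3(3) = 1
t_q=27/4 is in segment 3 (τ=3/4); S_3(τ)=40313/28928

y_0=0 y_1=-3 y_2=3 y_3=2 y_4=1
S(27/4) = 40313/28928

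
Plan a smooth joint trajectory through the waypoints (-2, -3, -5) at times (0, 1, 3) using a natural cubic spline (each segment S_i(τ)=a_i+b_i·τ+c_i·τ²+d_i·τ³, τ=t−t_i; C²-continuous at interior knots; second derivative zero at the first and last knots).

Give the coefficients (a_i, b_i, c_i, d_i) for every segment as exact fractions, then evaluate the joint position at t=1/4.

Δ: Δ0=-1, Δ1=-1
row 1: diag=6, rhs=0; c'=1/3, d'=0
back: M1=0
M: M0=0, M1=0, M2=0
seg 0: a=-2, c=M0/2=0, d=(M1−M0)/(6·1)=0, b=Δ0−h0·(2M0+M1)/6=-1
seg 1: a=-3, c=M1/2=0, d=(M2−M1)/(6·2)=0, b=Δ1−h1·(2M1+M2)/6=-1
t_q=1/4 → seg 0, τ=1/4; S=-2+-1·τ+0·τ²+0·τ³=-9/4

  seg 0: a=-2 b=-1 c=0 d=0
  seg 1: a=-3 b=-1 c=0 d=0
S(1/4) = -9/4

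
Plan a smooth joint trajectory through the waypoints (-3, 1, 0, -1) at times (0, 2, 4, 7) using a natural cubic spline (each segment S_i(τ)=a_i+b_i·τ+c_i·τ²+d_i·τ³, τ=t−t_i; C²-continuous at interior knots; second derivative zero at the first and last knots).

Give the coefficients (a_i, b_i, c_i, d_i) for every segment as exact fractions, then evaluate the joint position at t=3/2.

Δ: Δ0=2, Δ1=-1/2, Δ2=-1/3
row 1: diag=8, rhs=-15; c'=1/4, d'=-15/8
row 2: denom=10−2·1/4=19/2; d'=(1−2·-15/8)/(19/2)=1/2
back: M2=1/2
back: M1=-15/8−1/4·1/2=-2
M: M0=0, M1=-2, M2=1/2, M3=0
seg 0: a=-3, c=M0/2=0, d=(M1−M0)/(6·2)=-1/6, b=Δ0−h0·(2M0+M1)/6=8/3
seg 1: a=1, c=M1/2=-1, d=(M2−M1)/(6·2)=5/24, b=Δ1−h1·(2M1+M2)/6=2/3
seg 2: a=0, c=M2/2=1/4, d=(M3−M2)/(6·3)=-1/36, b=Δ2−h2·(2M2+M3)/6=-5/6
t_q=3/2 → seg 0, τ=3/2; S=-3+8/3·τ+0·τ²+-1/6·τ³=7/16

  seg 0: a=-3 b=8/3 c=0 d=-1/6
  seg 1: a=1 b=2/3 c=-1 d=5/24
  seg 2: a=0 b=-5/6 c=1/4 d=-1/36
S(3/2) = 7/16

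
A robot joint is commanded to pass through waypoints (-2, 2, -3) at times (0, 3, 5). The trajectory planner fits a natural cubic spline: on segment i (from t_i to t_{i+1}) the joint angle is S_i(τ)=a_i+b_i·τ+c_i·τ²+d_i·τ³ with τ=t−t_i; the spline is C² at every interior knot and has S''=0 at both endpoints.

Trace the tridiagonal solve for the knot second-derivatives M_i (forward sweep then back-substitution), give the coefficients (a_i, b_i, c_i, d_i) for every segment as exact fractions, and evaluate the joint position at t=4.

Δ: Δ0=4/3, Δ1=-5/2
row 1: diag=10, rhs=-23; c'=1/5, d'=-23/10
back: M1=-23/10
M: M0=0, M1=-23/10, M2=0
seg 0: a=-2, c=M0/2=0, d=(M1−M0)/(6·3)=-23/180, b=Δ0−h0·(2M0+M1)/6=149/60
seg 1: a=2, c=M1/2=-23/20, d=(M2−M1)/(6·2)=23/120, b=Δ1−h1·(2M1+M2)/6=-29/30
t_q=4 → seg 1, τ=1; S=2+-29/30·τ+-23/20·τ²+23/120·τ³=3/40

  seg 0: a=-2 b=149/60 c=0 d=-23/180
  seg 1: a=2 b=-29/30 c=-23/20 d=23/120
S(4) = 3/40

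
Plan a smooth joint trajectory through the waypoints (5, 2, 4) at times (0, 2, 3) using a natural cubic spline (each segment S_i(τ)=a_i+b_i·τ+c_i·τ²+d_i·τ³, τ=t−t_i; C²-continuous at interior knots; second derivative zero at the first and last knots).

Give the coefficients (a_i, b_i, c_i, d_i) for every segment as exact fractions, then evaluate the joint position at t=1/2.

  seg 0: a=5 b=-8/3 c=0 d=7/24
  seg 1: a=2 b=5/6 c=7/4 d=-7/12
S(1/2) = 237/64

Δ: Δ0=-3/2, Δ1=2
row 1: diag=6, rhs=21; c'=1/6, d'=7/2
back: M1=7/2
M: M0=0, M1=7/2, M2=0
seg 0: a=5, c=M0/2=0, d=(M1−M0)/(6·2)=7/24, b=Δ0−h0·(2M0+M1)/6=-8/3
seg 1: a=2, c=M1/2=7/4, d=(M2−M1)/(6·1)=-7/12, b=Δ1−h1·(2M1+M2)/6=5/6
t_q=1/2 → seg 0, τ=1/2; S=5+-8/3·τ+0·τ²+7/24·τ³=237/64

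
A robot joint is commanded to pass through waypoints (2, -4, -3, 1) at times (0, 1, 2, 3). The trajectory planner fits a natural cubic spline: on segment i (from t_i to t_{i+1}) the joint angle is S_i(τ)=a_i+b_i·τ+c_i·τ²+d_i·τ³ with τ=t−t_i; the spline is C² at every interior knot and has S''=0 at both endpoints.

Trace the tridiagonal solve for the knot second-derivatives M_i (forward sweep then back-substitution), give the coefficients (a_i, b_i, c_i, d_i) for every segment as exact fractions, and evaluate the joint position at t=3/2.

Δ: Δ0=-6, Δ1=1, Δ2=4
row 1: diag=4, rhs=42; c'=1/4, d'=21/2
row 2: denom=4−1·1/4=15/4; d'=(18−1·21/2)/(15/4)=2
back: M2=2
back: M1=21/2−1/4·2=10
M: M0=0, M1=10, M2=2, M3=0
seg 0: a=2, c=M0/2=0, d=(M1−M0)/(6·1)=5/3, b=Δ0−h0·(2M0+M1)/6=-23/3
seg 1: a=-4, c=M1/2=5, d=(M2−M1)/(6·1)=-4/3, b=Δ1−h1·(2M1+M2)/6=-8/3
seg 2: a=-3, c=M2/2=1, d=(M3−M2)/(6·1)=-1/3, b=Δ2−h2·(2M2+M3)/6=10/3
t_q=3/2 → seg 1, τ=1/2; S=-4+-8/3·τ+5·τ²+-4/3·τ³=-17/4

  seg 0: a=2 b=-23/3 c=0 d=5/3
  seg 1: a=-4 b=-8/3 c=5 d=-4/3
  seg 2: a=-3 b=10/3 c=1 d=-1/3
S(3/2) = -17/4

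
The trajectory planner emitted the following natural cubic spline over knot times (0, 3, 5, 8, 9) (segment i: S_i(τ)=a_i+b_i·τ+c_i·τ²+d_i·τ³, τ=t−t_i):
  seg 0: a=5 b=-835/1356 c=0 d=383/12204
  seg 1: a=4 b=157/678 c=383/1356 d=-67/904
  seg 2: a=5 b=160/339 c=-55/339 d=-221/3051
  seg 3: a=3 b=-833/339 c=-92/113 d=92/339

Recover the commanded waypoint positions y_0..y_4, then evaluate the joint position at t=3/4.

y_0=5 y_1=4 y_2=5 y_3=3 y_4=0
S(3/4) = 131663/28928

y_0 = S_0(0) = a_0 = 5
y_1 = S_1(0) = a_1 = 4
y_2 = S_2(0) = a_2 = 5
y_3 = S_3(0) = a_3 = 3
y_4 = S_3(1) = 0
t_q=3/4 is in segment 0 (τ=3/4); S_0(τ)=131663/28928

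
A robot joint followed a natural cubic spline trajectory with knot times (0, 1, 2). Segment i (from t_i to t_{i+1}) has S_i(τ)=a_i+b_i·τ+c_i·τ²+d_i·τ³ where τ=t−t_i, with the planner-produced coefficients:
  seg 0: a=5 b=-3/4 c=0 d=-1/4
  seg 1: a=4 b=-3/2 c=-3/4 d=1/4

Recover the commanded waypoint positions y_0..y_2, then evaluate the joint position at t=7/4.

y_0 = S_0(0) = a_0 = 5
y_1 = S_1(0) = a_1 = 4
y_2 = S_1(1) = 2
t_q=7/4 is in segment 1 (τ=3/4); S_1(τ)=655/256

y_0=5 y_1=4 y_2=2
S(7/4) = 655/256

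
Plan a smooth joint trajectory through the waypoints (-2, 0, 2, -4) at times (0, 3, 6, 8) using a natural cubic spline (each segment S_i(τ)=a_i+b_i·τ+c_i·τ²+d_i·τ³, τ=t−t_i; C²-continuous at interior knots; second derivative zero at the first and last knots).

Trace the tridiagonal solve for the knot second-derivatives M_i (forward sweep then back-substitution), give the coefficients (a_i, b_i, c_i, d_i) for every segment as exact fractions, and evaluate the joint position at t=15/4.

Δ: Δ0=2/3, Δ1=2/3, Δ2=-3
row 1: diag=12, rhs=0; c'=1/4, d'=0
row 2: denom=10−3·1/4=37/4; d'=(-22−3·0)/(37/4)=-88/37
back: M2=-88/37
back: M1=0−1/4·-88/37=22/37
M: M0=0, M1=22/37, M2=-88/37, M3=0
seg 0: a=-2, c=M0/2=0, d=(M1−M0)/(6·3)=11/333, b=Δ0−h0·(2M0+M1)/6=41/111
seg 1: a=0, c=M1/2=11/37, d=(M2−M1)/(6·3)=-55/333, b=Δ1−h1·(2M1+M2)/6=140/111
seg 2: a=2, c=M2/2=-44/37, d=(M3−M2)/(6·2)=22/111, b=Δ2−h2·(2M2+M3)/6=-157/111
t_q=15/4 → seg 1, τ=3/4; S=0+140/111·τ+11/37·τ²+-55/333·τ³=2471/2368

  seg 0: a=-2 b=41/111 c=0 d=11/333
  seg 1: a=0 b=140/111 c=11/37 d=-55/333
  seg 2: a=2 b=-157/111 c=-44/37 d=22/111
S(15/4) = 2471/2368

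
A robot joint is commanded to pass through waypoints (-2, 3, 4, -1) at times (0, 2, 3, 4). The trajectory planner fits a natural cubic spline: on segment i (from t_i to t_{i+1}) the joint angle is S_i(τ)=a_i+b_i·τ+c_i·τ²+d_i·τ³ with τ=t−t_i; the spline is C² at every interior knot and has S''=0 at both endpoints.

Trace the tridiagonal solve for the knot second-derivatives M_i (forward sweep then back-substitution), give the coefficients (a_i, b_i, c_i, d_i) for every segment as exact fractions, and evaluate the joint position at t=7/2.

  seg 0: a=-2 b=5/2 c=0 d=0
  seg 1: a=3 b=5/2 c=0 d=-3/2
  seg 2: a=4 b=-2 c=-9/2 d=3/2
S(7/2) = 33/16

Δ: Δ0=5/2, Δ1=1, Δ2=-5
row 1: diag=6, rhs=-9; c'=1/6, d'=-3/2
row 2: denom=4−1·1/6=23/6; d'=(-36−1·-3/2)/(23/6)=-9
back: M2=-9
back: M1=-3/2−1/6·-9=0
M: M0=0, M1=0, M2=-9, M3=0
seg 0: a=-2, c=M0/2=0, d=(M1−M0)/(6·2)=0, b=Δ0−h0·(2M0+M1)/6=5/2
seg 1: a=3, c=M1/2=0, d=(M2−M1)/(6·1)=-3/2, b=Δ1−h1·(2M1+M2)/6=5/2
seg 2: a=4, c=M2/2=-9/2, d=(M3−M2)/(6·1)=3/2, b=Δ2−h2·(2M2+M3)/6=-2
t_q=7/2 → seg 2, τ=1/2; S=4+-2·τ+-9/2·τ²+3/2·τ³=33/16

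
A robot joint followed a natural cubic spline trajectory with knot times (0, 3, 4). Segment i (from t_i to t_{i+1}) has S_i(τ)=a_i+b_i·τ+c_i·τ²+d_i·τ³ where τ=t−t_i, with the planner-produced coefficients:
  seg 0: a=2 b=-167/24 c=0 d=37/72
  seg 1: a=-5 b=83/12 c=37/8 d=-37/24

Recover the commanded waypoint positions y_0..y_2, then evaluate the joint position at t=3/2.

y_0 = S_0(0) = a_0 = 2
y_1 = S_1(0) = a_1 = -5
y_2 = S_1(1) = 5
t_q=3/2 is in segment 0 (τ=3/2); S_0(τ)=-429/64

y_0=2 y_1=-5 y_2=5
S(3/2) = -429/64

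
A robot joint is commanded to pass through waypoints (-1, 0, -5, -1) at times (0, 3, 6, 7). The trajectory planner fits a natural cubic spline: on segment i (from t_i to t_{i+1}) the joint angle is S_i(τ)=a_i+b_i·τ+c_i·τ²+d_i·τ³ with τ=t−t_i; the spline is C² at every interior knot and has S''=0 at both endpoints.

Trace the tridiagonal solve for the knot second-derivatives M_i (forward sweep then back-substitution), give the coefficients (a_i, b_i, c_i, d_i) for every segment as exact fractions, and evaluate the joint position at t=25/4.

  seg 0: a=-1 b=128/87 c=0 d=-11/87
  seg 1: a=0 b=-169/87 c=-33/29 d=107/261
  seg 2: a=-5 b=200/87 c=74/29 d=-74/87
S(25/4) = -3971/928

Δ: Δ0=1/3, Δ1=-5/3, Δ2=4
row 1: diag=12, rhs=-12; c'=1/4, d'=-1
row 2: denom=8−3·1/4=29/4; d'=(34−3·-1)/(29/4)=148/29
back: M2=148/29
back: M1=-1−1/4·148/29=-66/29
M: M0=0, M1=-66/29, M2=148/29, M3=0
seg 0: a=-1, c=M0/2=0, d=(M1−M0)/(6·3)=-11/87, b=Δ0−h0·(2M0+M1)/6=128/87
seg 1: a=0, c=M1/2=-33/29, d=(M2−M1)/(6·3)=107/261, b=Δ1−h1·(2M1+M2)/6=-169/87
seg 2: a=-5, c=M2/2=74/29, d=(M3−M2)/(6·1)=-74/87, b=Δ2−h2·(2M2+M3)/6=200/87
t_q=25/4 → seg 2, τ=1/4; S=-5+200/87·τ+74/29·τ²+-74/87·τ³=-3971/928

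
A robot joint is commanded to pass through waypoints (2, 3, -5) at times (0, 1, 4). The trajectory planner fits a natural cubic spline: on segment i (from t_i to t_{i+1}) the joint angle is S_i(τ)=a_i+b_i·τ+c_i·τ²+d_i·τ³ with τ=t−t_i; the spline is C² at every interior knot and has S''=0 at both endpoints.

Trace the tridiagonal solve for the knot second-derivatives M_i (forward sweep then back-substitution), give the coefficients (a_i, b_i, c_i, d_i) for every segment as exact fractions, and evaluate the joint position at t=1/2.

Δ: Δ0=1, Δ1=-8/3
row 1: diag=8, rhs=-22; c'=3/8, d'=-11/4
back: M1=-11/4
M: M0=0, M1=-11/4, M2=0
seg 0: a=2, c=M0/2=0, d=(M1−M0)/(6·1)=-11/24, b=Δ0−h0·(2M0+M1)/6=35/24
seg 1: a=3, c=M1/2=-11/8, d=(M2−M1)/(6·3)=11/72, b=Δ1−h1·(2M1+M2)/6=1/12
t_q=1/2 → seg 0, τ=1/2; S=2+35/24·τ+0·τ²+-11/24·τ³=171/64

  seg 0: a=2 b=35/24 c=0 d=-11/24
  seg 1: a=3 b=1/12 c=-11/8 d=11/72
S(1/2) = 171/64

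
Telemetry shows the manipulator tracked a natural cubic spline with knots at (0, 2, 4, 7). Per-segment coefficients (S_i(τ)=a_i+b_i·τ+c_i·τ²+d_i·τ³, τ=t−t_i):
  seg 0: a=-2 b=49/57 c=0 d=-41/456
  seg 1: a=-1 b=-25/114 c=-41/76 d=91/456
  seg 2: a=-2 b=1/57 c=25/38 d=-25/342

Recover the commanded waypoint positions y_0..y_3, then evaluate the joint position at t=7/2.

y_0=-2 y_1=-1 y_2=-2 y_3=2
S(7/2) = -2273/1216

y_0 = S_0(0) = a_0 = -2
y_1 = S_1(0) = a_1 = -1
y_2 = S_2(0) = a_2 = -2
y_3 = S_2(3) = 2
t_q=7/2 is in segment 1 (τ=3/2); S_1(τ)=-2273/1216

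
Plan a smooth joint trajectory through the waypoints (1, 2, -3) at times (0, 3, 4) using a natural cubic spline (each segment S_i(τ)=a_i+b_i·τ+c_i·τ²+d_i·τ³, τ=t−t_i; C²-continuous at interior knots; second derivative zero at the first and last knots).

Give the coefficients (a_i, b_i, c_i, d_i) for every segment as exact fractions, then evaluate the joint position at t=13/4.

  seg 0: a=1 b=7/3 c=0 d=-2/9
  seg 1: a=2 b=-11/3 c=-2 d=2/3
S(13/4) = 31/32

Δ: Δ0=1/3, Δ1=-5
row 1: diag=8, rhs=-32; c'=1/8, d'=-4
back: M1=-4
M: M0=0, M1=-4, M2=0
seg 0: a=1, c=M0/2=0, d=(M1−M0)/(6·3)=-2/9, b=Δ0−h0·(2M0+M1)/6=7/3
seg 1: a=2, c=M1/2=-2, d=(M2−M1)/(6·1)=2/3, b=Δ1−h1·(2M1+M2)/6=-11/3
t_q=13/4 → seg 1, τ=1/4; S=2+-11/3·τ+-2·τ²+2/3·τ³=31/32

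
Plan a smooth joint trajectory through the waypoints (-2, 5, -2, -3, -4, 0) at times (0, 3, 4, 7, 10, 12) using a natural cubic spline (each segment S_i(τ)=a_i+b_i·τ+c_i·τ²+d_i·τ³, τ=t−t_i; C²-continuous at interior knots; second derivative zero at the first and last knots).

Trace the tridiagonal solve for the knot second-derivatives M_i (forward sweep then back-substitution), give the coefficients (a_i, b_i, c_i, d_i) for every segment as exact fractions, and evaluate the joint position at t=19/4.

Δ: Δ0=7/3, Δ1=-7, Δ2=-1/3, Δ3=-1/3, Δ4=2
row 1: diag=8, rhs=-56; c'=1/8, d'=-7
row 2: denom=8−1·1/8=63/8; d'=(40−1·-7)/(63/8)=376/63
row 3: denom=12−3·8/21=76/7; d'=(0−3·376/63)/(76/7)=-94/57
row 4: denom=10−3·21/76=697/76; d'=(14−3·-94/57)/(697/76)=1440/697
back: M4=1440/697
back: M3=-94/57−21/76·1440/697=-4642/2091
back: M2=376/63−8/21·-4642/2091=14248/2091
back: M1=-7−1/8·14248/2091=-16418/2091
M: M0=0, M1=-16418/2091, M2=14248/2091, M3=-4642/2091, M4=1440/697, M5=0
seg 0: a=-2, c=M0/2=0, d=(M1−M0)/(6·3)=-8209/18819, b=Δ0−h0·(2M0+M1)/6=13088/2091
seg 1: a=5, c=M1/2=-8209/2091, d=(M2−M1)/(6·1)=5111/2091, b=Δ1−h1·(2M1+M2)/6=-11539/2091
seg 2: a=-2, c=M2/2=7124/2091, d=(M3−M2)/(6·3)=-9445/18819, b=Δ2−h2·(2M2+M3)/6=-4208/697
seg 3: a=-3, c=M3/2=-2321/2091, d=(M4−M3)/(6·3)=4481/18819, b=Δ3−h3·(2M3+M4)/6=35/41
seg 4: a=-4, c=M4/2=720/697, d=(M5−M4)/(6·2)=-120/697, b=Δ4−h4·(2M4+M5)/6=434/697
t_q=19/4 → seg 2, τ=3/4; S=-2+-4208/697·τ+7124/2091·τ²+-9445/18819·τ³=-215157/44608

  seg 0: a=-2 b=13088/2091 c=0 d=-8209/18819
  seg 1: a=5 b=-11539/2091 c=-8209/2091 d=5111/2091
  seg 2: a=-2 b=-4208/697 c=7124/2091 d=-9445/18819
  seg 3: a=-3 b=35/41 c=-2321/2091 d=4481/18819
  seg 4: a=-4 b=434/697 c=720/697 d=-120/697
S(19/4) = -215157/44608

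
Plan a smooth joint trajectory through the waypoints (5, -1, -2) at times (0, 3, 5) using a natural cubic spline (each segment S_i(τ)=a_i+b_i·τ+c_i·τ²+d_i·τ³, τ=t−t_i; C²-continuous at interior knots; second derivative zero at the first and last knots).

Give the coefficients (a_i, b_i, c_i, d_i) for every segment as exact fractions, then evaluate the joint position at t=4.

Δ: Δ0=-2, Δ1=-1/2
row 1: diag=10, rhs=9; c'=1/5, d'=9/10
back: M1=9/10
M: M0=0, M1=9/10, M2=0
seg 0: a=5, c=M0/2=0, d=(M1−M0)/(6·3)=1/20, b=Δ0−h0·(2M0+M1)/6=-49/20
seg 1: a=-1, c=M1/2=9/20, d=(M2−M1)/(6·2)=-3/40, b=Δ1−h1·(2M1+M2)/6=-11/10
t_q=4 → seg 1, τ=1; S=-1+-11/10·τ+9/20·τ²+-3/40·τ³=-69/40

  seg 0: a=5 b=-49/20 c=0 d=1/20
  seg 1: a=-1 b=-11/10 c=9/20 d=-3/40
S(4) = -69/40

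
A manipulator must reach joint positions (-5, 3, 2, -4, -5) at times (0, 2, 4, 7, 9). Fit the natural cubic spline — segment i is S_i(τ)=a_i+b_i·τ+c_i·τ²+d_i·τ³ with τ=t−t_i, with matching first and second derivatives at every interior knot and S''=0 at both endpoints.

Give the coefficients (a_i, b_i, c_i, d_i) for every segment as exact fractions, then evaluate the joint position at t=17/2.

Δ: Δ0=4, Δ1=-1/2, Δ2=-2, Δ3=-1/2
row 1: diag=8, rhs=-27; c'=1/4, d'=-27/8
row 2: denom=10−2·1/4=19/2; d'=(-9−2·-27/8)/(19/2)=-9/38
row 3: denom=10−3·6/19=172/19; d'=(9−3·-9/38)/(172/19)=369/344
back: M3=369/344
back: M2=-9/38−6/19·369/344=-99/172
back: M1=-27/8−1/4·-99/172=-2223/688
M: M0=0, M1=-2223/688, M2=-99/172, M3=369/344, M4=0
seg 0: a=-5, c=M0/2=0, d=(M1−M0)/(6·2)=-741/2752, b=Δ0−h0·(2M0+M1)/6=3493/688
seg 1: a=3, c=M1/2=-2223/1376, d=(M2−M1)/(6·2)=609/2752, b=Δ1−h1·(2M1+M2)/6=635/344
seg 2: a=2, c=M2/2=-99/344, d=(M3−M2)/(6·3)=63/688, b=Δ2−h2·(2M2+M3)/6=-1349/688
seg 3: a=-4, c=M3/2=369/688, d=(M4−M3)/(6·2)=-123/1376, b=Δ3−h3·(2M3+M4)/6=-209/172
t_q=17/2 → seg 3, τ=3/2; S=-4+-209/172·τ+369/688·τ²+-123/1376·τ³=-54133/11008

  seg 0: a=-5 b=3493/688 c=0 d=-741/2752
  seg 1: a=3 b=635/344 c=-2223/1376 d=609/2752
  seg 2: a=2 b=-1349/688 c=-99/344 d=63/688
  seg 3: a=-4 b=-209/172 c=369/688 d=-123/1376
S(17/2) = -54133/11008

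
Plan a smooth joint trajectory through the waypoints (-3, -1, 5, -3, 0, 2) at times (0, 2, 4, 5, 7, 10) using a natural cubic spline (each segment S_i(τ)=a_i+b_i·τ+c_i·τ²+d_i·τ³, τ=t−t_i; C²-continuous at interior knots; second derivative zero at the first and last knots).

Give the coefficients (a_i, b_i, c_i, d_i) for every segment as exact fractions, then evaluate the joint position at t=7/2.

  seg 0: a=-3 b=-332/447 c=0 d=779/1788
  seg 1: a=-1 b=2005/447 c=779/298 d=-3001/1788
  seg 2: a=5 b=-2324/447 c=-1111/149 d=2081/447
  seg 3: a=-3 b=-2747/447 c=970/149 d=-4805/3576
  seg 4: a=0 b=3371/894 c=-925/596 d=925/5364
S(7/2) = 28347/4768

Δ: Δ0=1, Δ1=3, Δ2=-8, Δ3=3/2, Δ4=2/3
row 1: diag=8, rhs=12; c'=1/4, d'=3/2
row 2: denom=6−2·1/4=11/2; d'=(-66−2·3/2)/(11/2)=-138/11
row 3: denom=6−1·2/11=64/11; d'=(57−1·-138/11)/(64/11)=765/64
row 4: denom=10−2·11/32=149/16; d'=(-5−2·765/64)/(149/16)=-925/298
back: M4=-925/298
back: M3=765/64−11/32·-925/298=1940/149
back: M2=-138/11−2/11·1940/149=-2222/149
back: M1=3/2−1/4·-2222/149=779/149
M: M0=0, M1=779/149, M2=-2222/149, M3=1940/149, M4=-925/298, M5=0
seg 0: a=-3, c=M0/2=0, d=(M1−M0)/(6·2)=779/1788, b=Δ0−h0·(2M0+M1)/6=-332/447
seg 1: a=-1, c=M1/2=779/298, d=(M2−M1)/(6·2)=-3001/1788, b=Δ1−h1·(2M1+M2)/6=2005/447
seg 2: a=5, c=M2/2=-1111/149, d=(M3−M2)/(6·1)=2081/447, b=Δ2−h2·(2M2+M3)/6=-2324/447
seg 3: a=-3, c=M3/2=970/149, d=(M4−M3)/(6·2)=-4805/3576, b=Δ3−h3·(2M3+M4)/6=-2747/447
seg 4: a=0, c=M4/2=-925/596, d=(M5−M4)/(6·3)=925/5364, b=Δ4−h4·(2M4+M5)/6=3371/894
t_q=7/2 → seg 1, τ=3/2; S=-1+2005/447·τ+779/298·τ²+-3001/1788·τ³=28347/4768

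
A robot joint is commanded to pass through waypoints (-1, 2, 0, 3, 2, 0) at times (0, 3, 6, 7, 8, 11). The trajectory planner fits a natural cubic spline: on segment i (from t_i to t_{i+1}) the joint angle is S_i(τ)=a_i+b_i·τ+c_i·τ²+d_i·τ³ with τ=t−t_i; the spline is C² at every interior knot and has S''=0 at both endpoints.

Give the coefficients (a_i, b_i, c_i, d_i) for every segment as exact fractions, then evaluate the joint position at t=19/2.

  seg 0: a=-1 b=1705/867 c=0 d=-838/7803
  seg 1: a=2 b=-809/867 c=-838/867 d=305/867
  seg 2: a=0 b=2398/867 c=1907/867 d=-568/289
  seg 3: a=3 b=1100/867 c=-3205/867 d=1238/867
  seg 4: a=2 b=-532/289 c=509/867 d=-509/7803
S(19/2) = 785/2312

Δ: Δ0=1, Δ1=-2/3, Δ2=3, Δ3=-1, Δ4=-2/3
row 1: diag=12, rhs=-10; c'=1/4, d'=-5/6
row 2: denom=8−3·1/4=29/4; d'=(22−3·-5/6)/(29/4)=98/29
row 3: denom=4−1·4/29=112/29; d'=(-24−1·98/29)/(112/29)=-397/56
row 4: denom=8−1·29/112=867/112; d'=(2−1·-397/56)/(867/112)=1018/867
back: M4=1018/867
back: M3=-397/56−29/112·1018/867=-6410/867
back: M2=98/29−4/29·-6410/867=3814/867
back: M1=-5/6−1/4·3814/867=-1676/867
M: M0=0, M1=-1676/867, M2=3814/867, M3=-6410/867, M4=1018/867, M5=0
seg 0: a=-1, c=M0/2=0, d=(M1−M0)/(6·3)=-838/7803, b=Δ0−h0·(2M0+M1)/6=1705/867
seg 1: a=2, c=M1/2=-838/867, d=(M2−M1)/(6·3)=305/867, b=Δ1−h1·(2M1+M2)/6=-809/867
seg 2: a=0, c=M2/2=1907/867, d=(M3−M2)/(6·1)=-568/289, b=Δ2−h2·(2M2+M3)/6=2398/867
seg 3: a=3, c=M3/2=-3205/867, d=(M4−M3)/(6·1)=1238/867, b=Δ3−h3·(2M3+M4)/6=1100/867
seg 4: a=2, c=M4/2=509/867, d=(M5−M4)/(6·3)=-509/7803, b=Δ4−h4·(2M4+M5)/6=-532/289
t_q=19/2 → seg 4, τ=3/2; S=2+-532/289·τ+509/867·τ²+-509/7803·τ³=785/2312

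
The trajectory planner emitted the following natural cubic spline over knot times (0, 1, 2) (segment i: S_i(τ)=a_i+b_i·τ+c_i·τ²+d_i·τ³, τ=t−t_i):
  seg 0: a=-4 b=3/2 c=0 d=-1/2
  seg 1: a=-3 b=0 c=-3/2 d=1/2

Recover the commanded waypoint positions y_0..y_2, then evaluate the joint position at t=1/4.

y_0 = S_0(0) = a_0 = -4
y_1 = S_1(0) = a_1 = -3
y_2 = S_1(1) = -4
t_q=1/4 is in segment 0 (τ=1/4); S_0(τ)=-465/128

y_0=-4 y_1=-3 y_2=-4
S(1/4) = -465/128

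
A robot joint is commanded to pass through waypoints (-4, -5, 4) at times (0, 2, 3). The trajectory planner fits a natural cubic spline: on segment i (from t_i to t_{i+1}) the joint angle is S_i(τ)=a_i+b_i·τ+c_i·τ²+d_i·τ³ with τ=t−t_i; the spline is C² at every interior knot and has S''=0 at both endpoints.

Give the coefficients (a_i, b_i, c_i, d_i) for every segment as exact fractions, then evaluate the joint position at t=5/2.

  seg 0: a=-4 b=-11/3 c=0 d=19/24
  seg 1: a=-5 b=35/6 c=19/4 d=-19/12
S(5/2) = -35/32

Δ: Δ0=-1/2, Δ1=9
row 1: diag=6, rhs=57; c'=1/6, d'=19/2
back: M1=19/2
M: M0=0, M1=19/2, M2=0
seg 0: a=-4, c=M0/2=0, d=(M1−M0)/(6·2)=19/24, b=Δ0−h0·(2M0+M1)/6=-11/3
seg 1: a=-5, c=M1/2=19/4, d=(M2−M1)/(6·1)=-19/12, b=Δ1−h1·(2M1+M2)/6=35/6
t_q=5/2 → seg 1, τ=1/2; S=-5+35/6·τ+19/4·τ²+-19/12·τ³=-35/32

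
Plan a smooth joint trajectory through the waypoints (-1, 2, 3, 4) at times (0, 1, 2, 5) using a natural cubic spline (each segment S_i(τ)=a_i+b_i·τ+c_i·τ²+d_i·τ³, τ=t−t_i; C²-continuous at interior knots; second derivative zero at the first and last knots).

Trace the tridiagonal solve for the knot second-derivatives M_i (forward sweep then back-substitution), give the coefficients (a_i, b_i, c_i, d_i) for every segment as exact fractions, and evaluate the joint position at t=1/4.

  seg 0: a=-1 b=325/93 c=0 d=-46/93
  seg 1: a=2 b=187/93 c=-46/31 d=44/93
  seg 2: a=3 b=43/93 c=-2/31 d=2/279
S(1/4) = -133/992

Δ: Δ0=3, Δ1=1, Δ2=1/3
row 1: diag=4, rhs=-12; c'=1/4, d'=-3
row 2: denom=8−1·1/4=31/4; d'=(-4−1·-3)/(31/4)=-4/31
back: M2=-4/31
back: M1=-3−1/4·-4/31=-92/31
M: M0=0, M1=-92/31, M2=-4/31, M3=0
seg 0: a=-1, c=M0/2=0, d=(M1−M0)/(6·1)=-46/93, b=Δ0−h0·(2M0+M1)/6=325/93
seg 1: a=2, c=M1/2=-46/31, d=(M2−M1)/(6·1)=44/93, b=Δ1−h1·(2M1+M2)/6=187/93
seg 2: a=3, c=M2/2=-2/31, d=(M3−M2)/(6·3)=2/279, b=Δ2−h2·(2M2+M3)/6=43/93
t_q=1/4 → seg 0, τ=1/4; S=-1+325/93·τ+0·τ²+-46/93·τ³=-133/992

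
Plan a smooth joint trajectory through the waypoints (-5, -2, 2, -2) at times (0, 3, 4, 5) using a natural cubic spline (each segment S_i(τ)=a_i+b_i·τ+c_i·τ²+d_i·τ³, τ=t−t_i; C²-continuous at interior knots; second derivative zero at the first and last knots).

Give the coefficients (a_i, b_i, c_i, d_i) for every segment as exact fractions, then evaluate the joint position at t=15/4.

Δ: Δ0=1, Δ1=4, Δ2=-4
row 1: diag=8, rhs=18; c'=1/8, d'=9/4
row 2: denom=4−1·1/8=31/8; d'=(-48−1·9/4)/(31/8)=-402/31
back: M2=-402/31
back: M1=9/4−1/8·-402/31=120/31
M: M0=0, M1=120/31, M2=-402/31, M3=0
seg 0: a=-5, c=M0/2=0, d=(M1−M0)/(6·3)=20/93, b=Δ0−h0·(2M0+M1)/6=-29/31
seg 1: a=-2, c=M1/2=60/31, d=(M2−M1)/(6·1)=-87/31, b=Δ1−h1·(2M1+M2)/6=151/31
seg 2: a=2, c=M2/2=-201/31, d=(M3−M2)/(6·1)=67/31, b=Δ2−h2·(2M2+M3)/6=10/31
t_q=15/4 → seg 1, τ=3/4; S=-2+151/31·τ+60/31·τ²+-87/31·τ³=3091/1984

  seg 0: a=-5 b=-29/31 c=0 d=20/93
  seg 1: a=-2 b=151/31 c=60/31 d=-87/31
  seg 2: a=2 b=10/31 c=-201/31 d=67/31
S(15/4) = 3091/1984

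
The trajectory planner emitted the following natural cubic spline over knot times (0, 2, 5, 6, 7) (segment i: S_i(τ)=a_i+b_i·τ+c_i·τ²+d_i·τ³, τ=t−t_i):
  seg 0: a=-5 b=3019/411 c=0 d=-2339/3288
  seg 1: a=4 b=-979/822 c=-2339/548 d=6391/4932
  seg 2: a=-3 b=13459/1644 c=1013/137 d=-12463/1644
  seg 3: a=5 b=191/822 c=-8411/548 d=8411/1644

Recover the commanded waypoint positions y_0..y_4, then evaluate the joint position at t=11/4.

y_0=-5 y_1=4 y_2=-3 y_3=5 y_4=-5
S(11/4) = 43929/35072

y_0 = S_0(0) = a_0 = -5
y_1 = S_1(0) = a_1 = 4
y_2 = S_2(0) = a_2 = -3
y_3 = S_3(0) = a_3 = 5
y_4 = S_3(1) = -5
t_q=11/4 is in segment 1 (τ=3/4); S_1(τ)=43929/35072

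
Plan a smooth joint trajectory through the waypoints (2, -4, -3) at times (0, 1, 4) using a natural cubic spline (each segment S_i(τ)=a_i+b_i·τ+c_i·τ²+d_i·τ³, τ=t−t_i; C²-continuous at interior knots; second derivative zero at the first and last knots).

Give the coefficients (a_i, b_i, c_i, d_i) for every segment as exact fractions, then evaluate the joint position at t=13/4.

  seg 0: a=2 b=-163/24 c=0 d=19/24
  seg 1: a=-4 b=-53/12 c=19/8 d=-19/72
S(13/4) = -2519/512

Δ: Δ0=-6, Δ1=1/3
row 1: diag=8, rhs=38; c'=3/8, d'=19/4
back: M1=19/4
M: M0=0, M1=19/4, M2=0
seg 0: a=2, c=M0/2=0, d=(M1−M0)/(6·1)=19/24, b=Δ0−h0·(2M0+M1)/6=-163/24
seg 1: a=-4, c=M1/2=19/8, d=(M2−M1)/(6·3)=-19/72, b=Δ1−h1·(2M1+M2)/6=-53/12
t_q=13/4 → seg 1, τ=9/4; S=-4+-53/12·τ+19/8·τ²+-19/72·τ³=-2519/512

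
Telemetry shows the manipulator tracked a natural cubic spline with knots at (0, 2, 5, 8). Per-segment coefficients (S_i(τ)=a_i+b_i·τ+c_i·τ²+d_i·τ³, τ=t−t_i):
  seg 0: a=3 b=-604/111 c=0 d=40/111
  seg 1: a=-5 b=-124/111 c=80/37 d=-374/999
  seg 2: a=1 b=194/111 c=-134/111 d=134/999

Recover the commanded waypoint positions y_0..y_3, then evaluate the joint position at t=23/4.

y_0 = S_0(0) = a_0 = 3
y_1 = S_1(0) = a_1 = -5
y_2 = S_2(0) = a_2 = 1
y_3 = S_2(3) = -1
t_q=23/4 is in segment 2 (τ=3/4); S_2(τ)=1999/1184

y_0=3 y_1=-5 y_2=1 y_3=-1
S(23/4) = 1999/1184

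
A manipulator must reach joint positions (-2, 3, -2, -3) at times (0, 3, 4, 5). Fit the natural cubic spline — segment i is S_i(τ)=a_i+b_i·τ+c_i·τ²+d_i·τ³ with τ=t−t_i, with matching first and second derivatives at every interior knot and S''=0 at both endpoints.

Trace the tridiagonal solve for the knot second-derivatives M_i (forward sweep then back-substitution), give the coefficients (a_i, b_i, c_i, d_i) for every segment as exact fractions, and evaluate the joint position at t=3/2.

  seg 0: a=-2 b=431/93 c=0 d=-92/279
  seg 1: a=3 b=-397/93 c=-92/31 d=208/93
  seg 2: a=-2 b=-325/93 c=116/31 d=-116/93
S(3/2) = 119/31

Δ: Δ0=5/3, Δ1=-5, Δ2=-1
row 1: diag=8, rhs=-40; c'=1/8, d'=-5
row 2: denom=4−1·1/8=31/8; d'=(24−1·-5)/(31/8)=232/31
back: M2=232/31
back: M1=-5−1/8·232/31=-184/31
M: M0=0, M1=-184/31, M2=232/31, M3=0
seg 0: a=-2, c=M0/2=0, d=(M1−M0)/(6·3)=-92/279, b=Δ0−h0·(2M0+M1)/6=431/93
seg 1: a=3, c=M1/2=-92/31, d=(M2−M1)/(6·1)=208/93, b=Δ1−h1·(2M1+M2)/6=-397/93
seg 2: a=-2, c=M2/2=116/31, d=(M3−M2)/(6·1)=-116/93, b=Δ2−h2·(2M2+M3)/6=-325/93
t_q=3/2 → seg 0, τ=3/2; S=-2+431/93·τ+0·τ²+-92/279·τ³=119/31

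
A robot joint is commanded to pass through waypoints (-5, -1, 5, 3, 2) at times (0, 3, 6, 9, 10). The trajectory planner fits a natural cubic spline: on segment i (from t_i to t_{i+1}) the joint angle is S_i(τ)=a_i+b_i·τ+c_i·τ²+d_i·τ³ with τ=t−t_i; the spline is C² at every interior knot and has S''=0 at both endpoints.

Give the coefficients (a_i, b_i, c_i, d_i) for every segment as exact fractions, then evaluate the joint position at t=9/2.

Δ: Δ0=4/3, Δ1=2, Δ2=-2/3, Δ3=-1
row 1: diag=12, rhs=4; c'=1/4, d'=1/3
row 2: denom=12−3·1/4=45/4; d'=(-16−3·1/3)/(45/4)=-68/45
row 3: denom=8−3·4/15=36/5; d'=(-2−3·-68/45)/(36/5)=19/54
back: M3=19/54
back: M2=-68/45−4/15·19/54=-130/81
back: M1=1/3−1/4·-130/81=119/162
M: M0=0, M1=119/162, M2=-130/81, M3=19/54, M4=0
seg 0: a=-5, c=M0/2=0, d=(M1−M0)/(6·3)=119/2916, b=Δ0−h0·(2M0+M1)/6=313/324
seg 1: a=-1, c=M1/2=119/324, d=(M2−M1)/(6·3)=-379/2916, b=Δ1−h1·(2M1+M2)/6=335/162
seg 2: a=5, c=M2/2=-65/81, d=(M3−M2)/(6·3)=317/2916, b=Δ2−h2·(2M2+M3)/6=247/324
seg 3: a=3, c=M3/2=19/108, d=(M4−M3)/(6·1)=-19/324, b=Δ3−h3·(2M3+M4)/6=-181/162
t_q=9/2 → seg 1, τ=3/2; S=-1+335/162·τ+119/324·τ²+-379/2916·τ³=239/96

  seg 0: a=-5 b=313/324 c=0 d=119/2916
  seg 1: a=-1 b=335/162 c=119/324 d=-379/2916
  seg 2: a=5 b=247/324 c=-65/81 d=317/2916
  seg 3: a=3 b=-181/162 c=19/108 d=-19/324
S(9/2) = 239/96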